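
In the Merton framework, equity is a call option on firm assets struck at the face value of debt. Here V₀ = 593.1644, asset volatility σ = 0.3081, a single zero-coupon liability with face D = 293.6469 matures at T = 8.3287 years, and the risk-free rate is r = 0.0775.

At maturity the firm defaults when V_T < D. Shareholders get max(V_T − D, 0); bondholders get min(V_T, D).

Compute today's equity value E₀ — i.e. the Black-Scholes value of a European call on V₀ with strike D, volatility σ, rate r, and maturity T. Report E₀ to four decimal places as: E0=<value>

E0=446.2296

d₁ = [ln(V₀/D) + (r + σ²/2)T] / (σ√T)
   = [ln(593.1644/293.6469) + (0.0775 + 0.5·0.3081²)·8.3287] / (0.3081·√8.3287)
   = [0.703094 + 1.040778] / 0.889161 = 1.961255
d₂ = d₁ − σ√T = 1.961255 − 0.889161 = 1.072094
N(d₁) = 0.975075,  N(d₂) = 0.858161,  e^(−rT) = 0.524414
E₀ = V₀·N(d₁) − D·e^(−rT)·N(d₂)
   = 593.1644·0.975075 − 293.6469·0.524414·0.858161 = 446.229627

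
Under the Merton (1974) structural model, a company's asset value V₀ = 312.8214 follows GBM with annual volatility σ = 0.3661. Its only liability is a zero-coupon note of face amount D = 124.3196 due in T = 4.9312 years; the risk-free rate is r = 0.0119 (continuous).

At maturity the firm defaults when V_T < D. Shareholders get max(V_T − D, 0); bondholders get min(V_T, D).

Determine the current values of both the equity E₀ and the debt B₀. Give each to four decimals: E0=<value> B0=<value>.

E0=203.7269 B0=109.0945

d₁ = [ln(V₀/D) + (r + σ²/2)T] / (σ√T)
   = [ln(312.8214/124.3196) + (0.0119 + 0.5·0.3661²)·4.9312] / (0.3661·√4.9312)
   = [0.922777 + 0.389144] / 0.812973 = 1.613732
d₂ = d₁ − σ√T = 1.613732 − 0.812973 = 0.800759
N(d₁) = 0.946707,  N(d₂) = 0.788365,  e^(−rT) = 0.943007
E₀ = V₀·N(d₁) − D·e^(−rT)·N(d₂)
   = 312.8214·0.946707 − 124.3196·0.943007·0.788365 = 203.726931
B₀ = V₀ − E₀ = 312.8214 − 203.726931 = 109.094469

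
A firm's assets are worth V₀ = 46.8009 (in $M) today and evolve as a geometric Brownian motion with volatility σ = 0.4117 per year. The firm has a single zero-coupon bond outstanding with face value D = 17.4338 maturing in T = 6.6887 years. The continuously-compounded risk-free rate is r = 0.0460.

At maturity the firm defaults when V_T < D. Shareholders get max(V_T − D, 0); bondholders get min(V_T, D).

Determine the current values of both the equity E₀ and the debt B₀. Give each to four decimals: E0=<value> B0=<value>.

d₁ = [ln(V₀/D) + (r + σ²/2)T] / (σ√T)
   = [ln(46.8009/17.4338) + (0.0460 + 0.5·0.4117²)·6.6887] / (0.4117·√6.6887)
   = [0.987492 + 0.874537] / 1.064760 = 1.748778
d₂ = d₁ − σ√T = 1.748778 − 1.064760 = 0.684018
N(d₁) = 0.959835,  N(d₂) = 0.753018,  e^(−rT) = 0.735150
E₀ = V₀·N(d₁) − D·e^(−rT)·N(d₂)
   = 46.8009·0.959835 − 17.4338·0.735150·0.753018 = 35.270126
B₀ = V₀ − E₀ = 46.8009 − 35.270126 = 11.530774

E0=35.2701 B0=11.5308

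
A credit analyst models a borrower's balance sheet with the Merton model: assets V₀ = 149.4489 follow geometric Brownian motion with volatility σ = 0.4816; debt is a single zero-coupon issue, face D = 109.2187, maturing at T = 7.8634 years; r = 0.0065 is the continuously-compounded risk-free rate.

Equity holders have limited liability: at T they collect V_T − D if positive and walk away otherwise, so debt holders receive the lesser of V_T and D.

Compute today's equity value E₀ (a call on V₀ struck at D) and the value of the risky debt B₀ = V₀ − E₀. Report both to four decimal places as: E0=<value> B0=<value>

E0=88.1449 B0=61.3040

d₁ = [ln(V₀/D) + (r + σ²/2)T] / (σ√T)
   = [ln(149.4489/109.2187) + (0.0065 + 0.5·0.4816²)·7.8634] / (0.4816·√7.8634)
   = [0.313602 + 0.963025] / 1.350491 = 0.945306
d₂ = d₁ − σ√T = 0.945306 − 1.350491 = -0.405185
N(d₁) = 0.827749,  N(d₂) = 0.342671,  e^(−rT) = 0.950172
E₀ = V₀·N(d₁) − D·e^(−rT)·N(d₂)
   = 149.4489·0.827749 − 109.2187·0.950172·0.342671 = 88.144928
B₀ = V₀ − E₀ = 149.4489 − 88.144928 = 61.303972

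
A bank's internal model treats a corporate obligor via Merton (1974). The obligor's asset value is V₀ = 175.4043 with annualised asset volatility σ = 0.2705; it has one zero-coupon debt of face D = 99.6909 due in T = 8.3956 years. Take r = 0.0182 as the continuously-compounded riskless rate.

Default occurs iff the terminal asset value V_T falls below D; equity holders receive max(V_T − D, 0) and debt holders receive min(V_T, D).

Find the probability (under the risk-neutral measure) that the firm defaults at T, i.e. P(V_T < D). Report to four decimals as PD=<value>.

PD=0.3002

d₁ = [ln(V₀/D) + (r + σ²/2)T] / (σ√T)
   = [ln(175.4043/99.6909) + (0.0182 + 0.5·0.2705²)·8.3956] / (0.2705·√8.3956)
   = [0.565019 + 0.459954] / 0.783778 = 1.307734
d₂ = d₁ − σ√T = 1.307734 − 0.783778 = 0.523956
risk-neutral PD = N(−d₂) = N(-0.523956) = 0.300155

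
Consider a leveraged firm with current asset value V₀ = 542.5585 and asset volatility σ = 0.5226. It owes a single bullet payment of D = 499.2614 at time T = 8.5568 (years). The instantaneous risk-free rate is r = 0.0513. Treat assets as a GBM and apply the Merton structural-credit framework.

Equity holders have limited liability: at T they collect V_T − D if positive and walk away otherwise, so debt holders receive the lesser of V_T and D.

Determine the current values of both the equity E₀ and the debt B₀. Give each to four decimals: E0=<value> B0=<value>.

E0=361.4267 B0=181.1318

d₁ = [ln(V₀/D) + (r + σ²/2)T] / (σ√T)
   = [ln(542.5585/499.2614) + (0.0513 + 0.5·0.5226²)·8.5568] / (0.5226·√8.5568)
   = [0.083166 + 1.607441] / 1.528710 = 1.105904
d₂ = d₁ − σ√T = 1.105904 − 1.528710 = -0.422806
N(d₁) = 0.865616,  N(d₂) = 0.336219,  e^(−rT) = 0.644704
E₀ = V₀·N(d₁) − D·e^(−rT)·N(d₂)
   = 542.5585·0.865616 − 499.2614·0.644704·0.336219 = 361.426704
B₀ = V₀ − E₀ = 542.5585 − 361.426704 = 181.131796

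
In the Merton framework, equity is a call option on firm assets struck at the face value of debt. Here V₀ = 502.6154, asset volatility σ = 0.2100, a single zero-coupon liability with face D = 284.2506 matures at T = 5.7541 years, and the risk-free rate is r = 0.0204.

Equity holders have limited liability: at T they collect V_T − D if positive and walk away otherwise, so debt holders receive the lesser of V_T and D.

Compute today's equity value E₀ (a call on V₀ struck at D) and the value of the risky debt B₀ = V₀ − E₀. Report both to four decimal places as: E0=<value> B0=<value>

E0=256.8065 B0=245.8089

d₁ = [ln(V₀/D) + (r + σ²/2)T] / (σ√T)
   = [ln(502.6154/284.2506) + (0.0204 + 0.5·0.2100²)·5.7541] / (0.2100·√5.7541)
   = [0.569969 + 0.244262] / 0.503742 = 1.616365
d₂ = d₁ − σ√T = 1.616365 − 0.503742 = 1.112623
N(d₁) = 0.946992,  N(d₂) = 0.867065,  e^(−rT) = 0.889244
E₀ = V₀·N(d₁) − D·e^(−rT)·N(d₂)
   = 502.6154·0.946992 − 284.2506·0.889244·0.867065 = 256.806543
B₀ = V₀ − E₀ = 502.6154 − 256.806543 = 245.808857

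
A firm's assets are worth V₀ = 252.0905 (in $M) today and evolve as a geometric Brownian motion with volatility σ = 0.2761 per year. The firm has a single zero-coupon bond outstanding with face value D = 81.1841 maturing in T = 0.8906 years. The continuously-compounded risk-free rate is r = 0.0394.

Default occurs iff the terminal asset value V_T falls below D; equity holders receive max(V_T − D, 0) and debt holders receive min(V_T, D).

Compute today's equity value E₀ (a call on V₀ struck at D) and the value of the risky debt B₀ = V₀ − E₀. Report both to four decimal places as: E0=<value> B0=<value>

E0=173.7057 B0=78.3848

d₁ = [ln(V₀/D) + (r + σ²/2)T] / (σ√T)
   = [ln(252.0905/81.1841) + (0.0394 + 0.5·0.2761²)·0.8906] / (0.2761·√0.8906)
   = [1.133069 + 0.069035] / 0.260560 = 4.613541
d₂ = d₁ − σ√T = 4.613541 − 0.260560 = 4.352981
N(d₁) = 0.999998,  N(d₂) = 0.999993,  e^(−rT) = 0.965519
E₀ = V₀·N(d₁) − D·e^(−rT)·N(d₂)
   = 252.0905·0.999998 − 81.1841·0.965519·0.999993 = 173.705747
B₀ = V₀ − E₀ = 252.0905 − 173.705747 = 78.384753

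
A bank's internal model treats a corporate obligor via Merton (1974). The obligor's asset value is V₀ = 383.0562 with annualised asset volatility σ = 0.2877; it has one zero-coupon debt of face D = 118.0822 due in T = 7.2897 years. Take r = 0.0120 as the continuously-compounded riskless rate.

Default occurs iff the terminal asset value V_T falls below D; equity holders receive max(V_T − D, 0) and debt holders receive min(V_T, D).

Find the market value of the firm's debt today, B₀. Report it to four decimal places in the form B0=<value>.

B0=104.9358

d₁ = [ln(V₀/D) + (r + σ²/2)T] / (σ√T)
   = [ln(383.0562/118.0822) + (0.0120 + 0.5·0.2877²)·7.2897] / (0.2877·√7.2897)
   = [1.176801 + 0.389165] / 0.776774 = 2.015987
d₂ = d₁ − σ√T = 2.015987 − 0.776774 = 1.239213
N(d₁) = 0.978099,  N(d₂) = 0.892367,  e^(−rT) = 0.916240
E₀ = V₀·N(d₁) − D·e^(−rT)·N(d₂)
   = 383.0562·0.978099 − 118.0822·0.916240·0.892367 = 278.120351
B₀ = V₀ − E₀ = 383.0562 − 278.120351 = 104.935849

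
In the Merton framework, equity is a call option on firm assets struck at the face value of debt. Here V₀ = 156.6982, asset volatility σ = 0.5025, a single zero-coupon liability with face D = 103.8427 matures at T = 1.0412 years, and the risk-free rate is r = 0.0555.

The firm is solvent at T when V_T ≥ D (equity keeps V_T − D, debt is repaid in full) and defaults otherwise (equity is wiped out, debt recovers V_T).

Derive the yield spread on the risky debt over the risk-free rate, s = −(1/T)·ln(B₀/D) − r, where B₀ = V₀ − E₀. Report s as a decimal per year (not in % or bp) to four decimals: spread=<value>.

d₁ = [ln(V₀/D) + (r + σ²/2)T] / (σ√T)
   = [ln(156.6982/103.8427) + (0.0555 + 0.5·0.5025²)·1.0412] / (0.5025·√1.0412)
   = [0.411444 + 0.189241] / 0.512747 = 1.171505
d₂ = d₁ − σ√T = 1.171505 − 0.512747 = 0.658758
N(d₁) = 0.879302,  N(d₂) = 0.744974,  e^(−rT) = 0.943851
E₀ = V₀·N(d₁) − D·e^(−rT)·N(d₂)
   = 156.6982·0.879302 − 103.8427·0.943851·0.744974 = 64.768568
B₀ = V₀ − E₀ = 156.6982 − 64.768568 = 91.929632
spread = −(1/T)·ln(B₀/D) − r = −(1/1.0412)·ln(91.929632/103.8427) − 0.0555 = 0.06153211

spread=0.0615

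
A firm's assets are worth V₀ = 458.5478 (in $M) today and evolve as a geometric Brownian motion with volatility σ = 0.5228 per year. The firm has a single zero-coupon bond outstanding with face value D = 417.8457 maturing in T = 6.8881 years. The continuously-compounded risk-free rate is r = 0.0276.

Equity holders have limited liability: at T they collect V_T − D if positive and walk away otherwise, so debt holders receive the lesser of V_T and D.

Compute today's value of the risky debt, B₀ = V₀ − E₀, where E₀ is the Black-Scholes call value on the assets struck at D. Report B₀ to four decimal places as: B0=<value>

d₁ = [ln(V₀/D) + (r + σ²/2)T] / (σ√T)
   = [ln(458.5478/417.8457) + (0.0276 + 0.5·0.5228²)·6.8881] / (0.5228·√6.8881)
   = [0.092952 + 1.131439] / 1.372099 = 0.892349
d₂ = d₁ − σ√T = 0.892349 − 1.372099 = -0.479749
N(d₁) = 0.813897,  N(d₂) = 0.315703,  e^(−rT) = 0.826867
E₀ = V₀·N(d₁) − D·e^(−rT)·N(d₂)
   = 458.5478·0.813897 − 417.8457·0.826867·0.315703 = 264.134527
B₀ = V₀ − E₀ = 458.5478 − 264.134527 = 194.413273

B0=194.4133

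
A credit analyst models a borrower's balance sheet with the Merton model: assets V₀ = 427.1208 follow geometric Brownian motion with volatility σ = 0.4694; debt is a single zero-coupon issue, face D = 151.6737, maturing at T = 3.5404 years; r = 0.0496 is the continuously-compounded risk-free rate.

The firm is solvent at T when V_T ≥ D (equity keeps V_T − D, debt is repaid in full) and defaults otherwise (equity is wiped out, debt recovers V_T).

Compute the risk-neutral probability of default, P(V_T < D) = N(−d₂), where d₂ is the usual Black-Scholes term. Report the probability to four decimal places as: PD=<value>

PD=0.1763

d₁ = [ln(V₀/D) + (r + σ²/2)T] / (σ√T)
   = [ln(427.1208/151.6737) + (0.0496 + 0.5·0.4694²)·3.5404] / (0.4694·√3.5404)
   = [1.035335 + 0.565643] / 0.883221 = 1.812660
d₂ = d₁ − σ√T = 1.812660 − 0.883221 = 0.929439
risk-neutral PD = N(−d₂) = N(-0.929439) = 0.176331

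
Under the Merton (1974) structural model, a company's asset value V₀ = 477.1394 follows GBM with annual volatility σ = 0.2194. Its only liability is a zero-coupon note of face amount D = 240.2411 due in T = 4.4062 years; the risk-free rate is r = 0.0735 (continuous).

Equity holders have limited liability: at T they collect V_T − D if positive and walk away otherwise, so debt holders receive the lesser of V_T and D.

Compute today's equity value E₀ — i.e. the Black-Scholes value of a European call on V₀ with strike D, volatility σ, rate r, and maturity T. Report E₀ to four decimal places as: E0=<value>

d₁ = [ln(V₀/D) + (r + σ²/2)T] / (σ√T)
   = [ln(477.1394/240.2411) + (0.0735 + 0.5·0.2194²)·4.4062] / (0.2194·√4.4062)
   = [0.686166 + 0.429905] / 0.460541 = 2.423388
d₂ = d₁ − σ√T = 2.423388 − 0.460541 = 1.962846
N(d₁) = 0.992312,  N(d₂) = 0.975168,  e^(−rT) = 0.723355
E₀ = V₀·N(d₁) − D·e^(−rT)·N(d₂)
   = 477.1394·0.992312 − 240.2411·0.723355·0.975168 = 304.006819

E0=304.0068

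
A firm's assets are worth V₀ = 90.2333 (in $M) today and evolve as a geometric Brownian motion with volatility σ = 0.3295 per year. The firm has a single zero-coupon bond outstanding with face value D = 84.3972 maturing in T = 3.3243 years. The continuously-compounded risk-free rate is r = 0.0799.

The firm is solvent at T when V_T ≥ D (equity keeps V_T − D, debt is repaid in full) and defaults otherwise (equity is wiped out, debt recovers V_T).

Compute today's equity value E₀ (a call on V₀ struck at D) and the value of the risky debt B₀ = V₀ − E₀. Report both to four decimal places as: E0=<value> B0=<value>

d₁ = [ln(V₀/D) + (r + σ²/2)T] / (σ√T)
   = [ln(90.2333/84.3972) + (0.0799 + 0.5·0.3295²)·3.3243] / (0.3295·√3.3243)
   = [0.066864 + 0.446072] / 0.600766 = 0.853803
d₂ = d₁ − σ√T = 0.853803 − 0.600766 = 0.253037
N(d₁) = 0.803393,  N(d₂) = 0.599880,  e^(−rT) = 0.766737
E₀ = V₀·N(d₁) − D·e^(−rT)·N(d₂)
   = 90.2333·0.803393 − 84.3972·0.766737·0.599880 = 33.674286
B₀ = V₀ − E₀ = 90.2333 − 33.674286 = 56.559014

E0=33.6743 B0=56.5590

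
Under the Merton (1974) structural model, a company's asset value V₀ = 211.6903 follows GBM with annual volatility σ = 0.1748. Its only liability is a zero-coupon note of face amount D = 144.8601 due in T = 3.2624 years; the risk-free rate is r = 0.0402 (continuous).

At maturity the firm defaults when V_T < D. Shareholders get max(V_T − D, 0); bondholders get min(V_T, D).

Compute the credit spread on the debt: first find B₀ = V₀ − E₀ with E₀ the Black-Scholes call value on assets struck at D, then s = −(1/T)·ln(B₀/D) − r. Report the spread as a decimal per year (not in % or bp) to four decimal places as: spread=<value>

spread=0.0028

d₁ = [ln(V₀/D) + (r + σ²/2)T] / (σ√T)
   = [ln(211.6903/144.8601) + (0.0402 + 0.5·0.1748²)·3.2624] / (0.1748·√3.2624)
   = [0.379356 + 0.180990] / 0.315726 = 1.774786
d₂ = d₁ − σ√T = 1.774786 − 0.315726 = 1.459061
N(d₁) = 0.962033,  N(d₂) = 0.927726,  e^(−rT) = 0.877088
E₀ = V₀·N(d₁) − D·e^(−rT)·N(d₂)
   = 211.6903·0.962033 − 144.8601·0.877088·0.927726 = 85.780954
B₀ = V₀ − E₀ = 211.6903 − 85.780954 = 125.909346
spread = −(1/T)·ln(B₀/D) − r = −(1/3.2624)·ln(125.909346/144.8601) − 0.0402 = 0.00277642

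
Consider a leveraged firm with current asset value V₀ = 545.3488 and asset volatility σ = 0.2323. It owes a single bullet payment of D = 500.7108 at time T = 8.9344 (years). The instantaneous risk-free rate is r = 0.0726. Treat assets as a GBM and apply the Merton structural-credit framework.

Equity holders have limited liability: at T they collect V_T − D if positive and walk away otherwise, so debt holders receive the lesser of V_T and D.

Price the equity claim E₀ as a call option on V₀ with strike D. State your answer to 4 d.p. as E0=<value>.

d₁ = [ln(V₀/D) + (r + σ²/2)T] / (σ√T)
   = [ln(545.3488/500.7108) + (0.0726 + 0.5·0.2323²)·8.9344] / (0.2323·√8.9344)
   = [0.085397 + 0.889702] / 0.694356 = 1.404323
d₂ = d₁ − σ√T = 1.404323 − 0.694356 = 0.709967
N(d₁) = 0.919889,  N(d₂) = 0.761138,  e^(−rT) = 0.522758
E₀ = V₀·N(d₁) − D·e^(−rT)·N(d₂)
   = 545.3488·0.919889 − 500.7108·0.522758·0.761138 = 302.432066

E0=302.4321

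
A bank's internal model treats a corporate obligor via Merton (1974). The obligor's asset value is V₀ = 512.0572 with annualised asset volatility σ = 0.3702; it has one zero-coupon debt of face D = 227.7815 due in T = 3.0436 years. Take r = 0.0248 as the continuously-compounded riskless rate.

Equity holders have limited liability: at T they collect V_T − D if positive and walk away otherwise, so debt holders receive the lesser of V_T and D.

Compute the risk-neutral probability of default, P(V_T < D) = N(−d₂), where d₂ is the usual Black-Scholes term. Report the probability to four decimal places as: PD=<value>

d₁ = [ln(V₀/D) + (r + σ²/2)T] / (σ√T)
   = [ln(512.0572/227.7815) + (0.0248 + 0.5·0.3702²)·3.0436] / (0.3702·√3.0436)
   = [0.810050 + 0.284041] / 0.645848 = 1.694038
d₂ = d₁ − σ√T = 1.694038 − 0.645848 = 1.048190
risk-neutral PD = N(−d₂) = N(-1.048190) = 0.147276

PD=0.1473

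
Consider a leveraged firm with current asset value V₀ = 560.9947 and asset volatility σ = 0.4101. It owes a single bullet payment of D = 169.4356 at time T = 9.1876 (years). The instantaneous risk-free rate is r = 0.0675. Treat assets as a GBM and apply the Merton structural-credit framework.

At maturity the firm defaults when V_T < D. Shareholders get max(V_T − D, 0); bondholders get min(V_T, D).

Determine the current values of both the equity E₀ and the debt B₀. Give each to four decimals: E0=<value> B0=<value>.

E0=477.6830 B0=83.3117

d₁ = [ln(V₀/D) + (r + σ²/2)T] / (σ√T)
   = [ln(560.9947/169.4356) + (0.0675 + 0.5·0.4101²)·9.1876] / (0.4101·√9.1876)
   = [1.197239 + 1.392758] / 1.243056 = 2.083571
d₂ = d₁ − σ√T = 2.083571 − 1.243056 = 0.840515
N(d₁) = 0.981400,  N(d₂) = 0.799690,  e^(−rT) = 0.537857
E₀ = V₀·N(d₁) − D·e^(−rT)·N(d₂)
   = 560.9947·0.981400 − 169.4356·0.537857·0.799690 = 477.683000
B₀ = V₀ − E₀ = 560.9947 − 477.683000 = 83.311700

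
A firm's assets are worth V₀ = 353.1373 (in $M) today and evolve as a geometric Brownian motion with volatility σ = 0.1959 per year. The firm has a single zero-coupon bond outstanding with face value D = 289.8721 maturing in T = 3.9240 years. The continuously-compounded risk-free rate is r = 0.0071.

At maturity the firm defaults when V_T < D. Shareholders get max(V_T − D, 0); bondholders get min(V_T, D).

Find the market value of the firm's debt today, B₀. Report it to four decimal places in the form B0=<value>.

B0=260.8060

d₁ = [ln(V₀/D) + (r + σ²/2)T] / (σ√T)
   = [ln(353.1373/289.8721) + (0.0071 + 0.5·0.1959²)·3.9240] / (0.1959·√3.9240)
   = [0.197417 + 0.103156] / 0.388060 = 0.774552
d₂ = d₁ − σ√T = 0.774552 − 0.388060 = 0.386492
N(d₁) = 0.780698,  N(d₂) = 0.650434,  e^(−rT) = 0.972524
E₀ = V₀·N(d₁) − D·e^(−rT)·N(d₂)
   = 353.1373·0.780698 − 289.8721·0.972524·0.650434 = 92.331265
B₀ = V₀ − E₀ = 353.1373 − 92.331265 = 260.806035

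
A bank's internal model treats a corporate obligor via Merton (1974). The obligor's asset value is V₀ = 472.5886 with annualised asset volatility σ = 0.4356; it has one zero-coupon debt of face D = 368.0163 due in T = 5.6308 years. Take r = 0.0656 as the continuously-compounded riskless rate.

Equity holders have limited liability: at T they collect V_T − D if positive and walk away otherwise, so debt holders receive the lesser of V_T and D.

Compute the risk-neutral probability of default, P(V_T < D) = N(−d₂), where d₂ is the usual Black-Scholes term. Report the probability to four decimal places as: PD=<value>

PD=0.4671

d₁ = [ln(V₀/D) + (r + σ²/2)T] / (σ√T)
   = [ln(472.5886/368.0163) + (0.0656 + 0.5·0.4356²)·5.6308] / (0.4356·√5.6308)
   = [0.250098 + 0.903595] / 1.033649 = 1.116137
d₂ = d₁ − σ√T = 1.116137 − 1.033649 = 0.082488
risk-neutral PD = N(−d₂) = N(-0.082488) = 0.467129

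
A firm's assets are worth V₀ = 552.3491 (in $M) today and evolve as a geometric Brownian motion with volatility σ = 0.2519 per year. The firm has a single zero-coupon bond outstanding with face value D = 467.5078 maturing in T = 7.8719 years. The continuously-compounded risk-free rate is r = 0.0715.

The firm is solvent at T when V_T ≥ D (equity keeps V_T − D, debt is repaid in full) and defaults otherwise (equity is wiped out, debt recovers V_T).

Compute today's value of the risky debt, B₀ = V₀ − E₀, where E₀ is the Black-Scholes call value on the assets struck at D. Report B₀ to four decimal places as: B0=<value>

B0=245.8923

d₁ = [ln(V₀/D) + (r + σ²/2)T] / (σ√T)
   = [ln(552.3491/467.5078) + (0.0715 + 0.5·0.2519²)·7.8719] / (0.2519·√7.8719)
   = [0.166764 + 0.812591] / 0.706753 = 1.385710
d₂ = d₁ − σ√T = 1.385710 − 0.706753 = 0.678956
N(d₁) = 0.917082,  N(d₂) = 0.751417,  e^(−rT) = 0.569589
E₀ = V₀·N(d₁) − D·e^(−rT)·N(d₂)
   = 552.3491·0.917082 − 467.5078·0.569589·0.751417 = 306.456803
B₀ = V₀ − E₀ = 552.3491 − 306.456803 = 245.892297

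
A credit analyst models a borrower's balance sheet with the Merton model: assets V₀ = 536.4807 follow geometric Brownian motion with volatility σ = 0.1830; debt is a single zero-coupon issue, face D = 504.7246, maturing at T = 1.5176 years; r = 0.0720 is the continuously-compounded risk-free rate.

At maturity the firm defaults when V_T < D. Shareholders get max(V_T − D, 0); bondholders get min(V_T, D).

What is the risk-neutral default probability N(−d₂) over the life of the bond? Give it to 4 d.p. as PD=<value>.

d₁ = [ln(V₀/D) + (r + σ²/2)T] / (σ√T)
   = [ln(536.4807/504.7246) + (0.0720 + 0.5·0.1830²)·1.5176] / (0.1830·√1.5176)
   = [0.061018 + 0.134679] / 0.225439 = 0.868066
d₂ = d₁ − σ√T = 0.868066 − 0.225439 = 0.642627
risk-neutral PD = N(−d₂) = N(-0.642627) = 0.260233

PD=0.2602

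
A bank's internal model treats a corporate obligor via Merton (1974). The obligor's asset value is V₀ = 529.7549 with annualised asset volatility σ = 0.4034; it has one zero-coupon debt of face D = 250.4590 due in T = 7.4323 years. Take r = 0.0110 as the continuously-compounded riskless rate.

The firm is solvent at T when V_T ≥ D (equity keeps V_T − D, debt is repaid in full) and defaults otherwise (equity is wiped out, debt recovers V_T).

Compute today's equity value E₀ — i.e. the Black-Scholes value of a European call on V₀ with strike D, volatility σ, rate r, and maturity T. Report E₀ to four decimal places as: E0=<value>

d₁ = [ln(V₀/D) + (r + σ²/2)T] / (σ√T)
   = [ln(529.7549/250.4590) + (0.0110 + 0.5·0.4034²)·7.4323] / (0.4034·√7.4323)
   = [0.749119 + 0.686490] / 1.099759 = 1.305385
d₂ = d₁ − σ√T = 1.305385 − 1.099759 = 0.205627
N(d₁) = 0.904119,  N(d₂) = 0.581459,  e^(−rT) = 0.921497
E₀ = V₀·N(d₁) − D·e^(−rT)·N(d₂)
   = 529.7549·0.904119 − 250.4590·0.921497·0.581459 = 344.762467

E0=344.7625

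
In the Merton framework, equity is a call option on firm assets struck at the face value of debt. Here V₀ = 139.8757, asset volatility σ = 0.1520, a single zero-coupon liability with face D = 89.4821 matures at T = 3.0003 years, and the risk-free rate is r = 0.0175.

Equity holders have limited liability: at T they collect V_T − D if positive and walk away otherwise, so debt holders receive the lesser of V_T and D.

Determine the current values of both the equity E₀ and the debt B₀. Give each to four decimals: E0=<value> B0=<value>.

E0=55.2889 B0=84.5868

d₁ = [ln(V₀/D) + (r + σ²/2)T] / (σ√T)
   = [ln(139.8757/89.4821) + (0.0175 + 0.5·0.1520²)·3.0003] / (0.1520·√3.0003)
   = [0.446716 + 0.087165] / 0.263285 = 2.027767
d₂ = d₁ − σ√T = 2.027767 − 0.263285 = 1.764482
N(d₁) = 0.978708,  N(d₂) = 0.961175,  e^(−rT) = 0.948849
E₀ = V₀·N(d₁) − D·e^(−rT)·N(d₂)
   = 139.8757·0.978708 − 89.4821·0.948849·0.961175 = 55.288906
B₀ = V₀ − E₀ = 139.8757 − 55.288906 = 84.586794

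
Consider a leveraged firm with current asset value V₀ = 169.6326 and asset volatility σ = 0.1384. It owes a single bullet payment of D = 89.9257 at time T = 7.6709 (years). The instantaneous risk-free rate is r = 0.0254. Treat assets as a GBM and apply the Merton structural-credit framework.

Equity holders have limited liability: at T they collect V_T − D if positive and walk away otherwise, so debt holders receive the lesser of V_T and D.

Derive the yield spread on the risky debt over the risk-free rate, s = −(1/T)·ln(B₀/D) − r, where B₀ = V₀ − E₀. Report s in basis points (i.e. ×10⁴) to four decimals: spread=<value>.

spread=4.0404

d₁ = [ln(V₀/D) + (r + σ²/2)T] / (σ√T)
   = [ln(169.6326/89.9257) + (0.0254 + 0.5·0.1384²)·7.6709] / (0.1384·√7.6709)
   = [0.634651 + 0.268307] / 0.383318 = 2.355638
d₂ = d₁ − σ√T = 2.355638 − 0.383318 = 1.972320
N(d₁) = 0.990755,  N(d₂) = 0.975713,  e^(−rT) = 0.822966
E₀ = V₀·N(d₁) − D·e^(−rT)·N(d₂)
   = 169.6326·0.990755 − 89.9257·0.822966·0.975713 = 95.855853
B₀ = V₀ − E₀ = 169.6326 − 95.855853 = 73.776747
spread = −(1/T)·ln(B₀/D) − r = −(1/7.6709)·ln(73.776747/89.9257) − 0.0254 = 0.00040404
in basis points: 0.00040404 × 10⁴ = 4.0404 bp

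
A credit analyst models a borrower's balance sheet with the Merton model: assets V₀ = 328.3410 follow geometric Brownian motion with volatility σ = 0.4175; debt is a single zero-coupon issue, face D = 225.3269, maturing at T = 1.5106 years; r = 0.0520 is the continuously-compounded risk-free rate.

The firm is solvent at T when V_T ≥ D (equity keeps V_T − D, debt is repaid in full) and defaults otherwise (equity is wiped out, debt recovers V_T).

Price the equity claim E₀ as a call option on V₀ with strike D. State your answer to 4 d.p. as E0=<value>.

d₁ = [ln(V₀/D) + (r + σ²/2)T] / (σ√T)
   = [ln(328.3410/225.3269) + (0.0520 + 0.5·0.4175²)·1.5106] / (0.4175·√1.5106)
   = [0.376500 + 0.210205] / 0.513135 = 1.143375
d₂ = d₁ − σ√T = 1.143375 − 0.513135 = 0.630241
N(d₁) = 0.873559,  N(d₂) = 0.735731,  e^(−rT) = 0.924455
E₀ = V₀·N(d₁) − D·e^(−rT)·N(d₂)
   = 328.3410·0.873559 − 225.3269·0.924455·0.735731 = 133.568914

E0=133.5689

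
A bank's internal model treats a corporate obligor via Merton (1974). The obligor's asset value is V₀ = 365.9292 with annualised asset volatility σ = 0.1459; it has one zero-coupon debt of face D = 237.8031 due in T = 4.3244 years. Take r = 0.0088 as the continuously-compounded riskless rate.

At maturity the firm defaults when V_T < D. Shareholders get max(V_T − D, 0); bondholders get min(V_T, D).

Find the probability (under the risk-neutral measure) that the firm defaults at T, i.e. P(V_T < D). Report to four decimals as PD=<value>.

d₁ = [ln(V₀/D) + (r + σ²/2)T] / (σ√T)
   = [ln(365.9292/237.8031) + (0.0088 + 0.5·0.1459²)·4.3244] / (0.1459·√4.3244)
   = [0.430997 + 0.084081] / 0.303402 = 1.697676
d₂ = d₁ − σ√T = 1.697676 − 0.303402 = 1.394274
risk-neutral PD = N(−d₂) = N(-1.394274) = 0.081617

PD=0.0816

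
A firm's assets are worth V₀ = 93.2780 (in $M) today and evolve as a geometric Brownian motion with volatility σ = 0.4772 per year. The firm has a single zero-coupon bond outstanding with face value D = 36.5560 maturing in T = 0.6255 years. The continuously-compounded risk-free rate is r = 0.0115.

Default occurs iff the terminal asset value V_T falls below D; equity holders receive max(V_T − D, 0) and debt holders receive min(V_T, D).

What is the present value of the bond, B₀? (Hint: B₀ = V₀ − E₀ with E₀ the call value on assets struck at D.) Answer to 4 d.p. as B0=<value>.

B0=36.2508

d₁ = [ln(V₀/D) + (r + σ²/2)T] / (σ√T)
   = [ln(93.2780/36.5560) + (0.0115 + 0.5·0.4772²)·0.6255] / (0.4772·√0.6255)
   = [0.936739 + 0.078413] / 0.377411 = 2.689780
d₂ = d₁ − σ√T = 2.689780 − 0.377411 = 2.312370
N(d₁) = 0.996425,  N(d₂) = 0.989621,  e^(−rT) = 0.992833
E₀ = V₀·N(d₁) − D·e^(−rT)·N(d₂)
   = 93.2780·0.996425 − 36.5560·0.992833·0.989621 = 57.027231
B₀ = V₀ − E₀ = 93.2780 − 57.027231 = 36.250769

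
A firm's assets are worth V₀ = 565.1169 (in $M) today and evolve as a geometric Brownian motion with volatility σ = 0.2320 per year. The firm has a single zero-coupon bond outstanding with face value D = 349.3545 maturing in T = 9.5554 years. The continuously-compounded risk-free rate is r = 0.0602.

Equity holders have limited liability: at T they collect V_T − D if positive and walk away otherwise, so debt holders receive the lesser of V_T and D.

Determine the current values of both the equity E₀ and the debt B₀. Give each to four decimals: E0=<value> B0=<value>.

d₁ = [ln(V₀/D) + (r + σ²/2)T] / (σ√T)
   = [ln(565.1169/349.3545) + (0.0602 + 0.5·0.2320²)·9.5554] / (0.2320·√9.5554)
   = [0.480945 + 0.832390] / 0.717154 = 1.831316
d₂ = d₁ − σ√T = 1.831316 − 0.717154 = 1.114162
N(d₁) = 0.966473,  N(d₂) = 0.867395,  e^(−rT) = 0.562573
E₀ = V₀·N(d₁) − D·e^(−rT)·N(d₂)
   = 565.1169·0.966473 − 349.3545·0.562573·0.867395 = 375.694922
B₀ = V₀ − E₀ = 565.1169 − 375.694922 = 189.421978

E0=375.6949 B0=189.4220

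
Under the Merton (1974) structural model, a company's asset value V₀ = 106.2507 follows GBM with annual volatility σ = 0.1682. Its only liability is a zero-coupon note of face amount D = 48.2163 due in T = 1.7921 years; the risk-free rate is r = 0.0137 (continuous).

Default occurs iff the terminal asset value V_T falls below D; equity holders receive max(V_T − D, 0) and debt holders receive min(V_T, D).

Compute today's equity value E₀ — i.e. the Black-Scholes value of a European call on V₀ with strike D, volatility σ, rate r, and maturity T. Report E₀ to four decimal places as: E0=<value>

E0=59.2044

d₁ = [ln(V₀/D) + (r + σ²/2)T] / (σ√T)
   = [ln(106.2507/48.2163) + (0.0137 + 0.5·0.1682²)·1.7921] / (0.1682·√1.7921)
   = [0.790104 + 0.049902] / 0.225168 = 3.730572
d₂ = d₁ − σ√T = 3.730572 − 0.225168 = 3.505404
N(d₁) = 0.999904,  N(d₂) = 0.999772,  e^(−rT) = 0.975747
E₀ = V₀·N(d₁) − D·e^(−rT)·N(d₂)
   = 106.2507·0.999904 − 48.2163·0.975747·0.999772 = 59.204357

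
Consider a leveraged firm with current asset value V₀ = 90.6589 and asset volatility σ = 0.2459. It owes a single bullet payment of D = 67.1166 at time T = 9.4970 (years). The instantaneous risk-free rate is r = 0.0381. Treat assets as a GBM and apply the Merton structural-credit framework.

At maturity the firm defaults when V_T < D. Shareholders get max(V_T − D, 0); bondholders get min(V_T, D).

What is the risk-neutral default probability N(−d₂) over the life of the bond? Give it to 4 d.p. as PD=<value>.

d₁ = [ln(V₀/D) + (r + σ²/2)T] / (σ√T)
   = [ln(90.6589/67.1166) + (0.0381 + 0.5·0.2459²)·9.4970] / (0.2459·√9.4970)
   = [0.300673 + 0.648962] / 0.757795 = 1.253156
d₂ = d₁ − σ√T = 1.253156 − 0.757795 = 0.495361
risk-neutral PD = N(−d₂) = N(-0.495361) = 0.310173

PD=0.3102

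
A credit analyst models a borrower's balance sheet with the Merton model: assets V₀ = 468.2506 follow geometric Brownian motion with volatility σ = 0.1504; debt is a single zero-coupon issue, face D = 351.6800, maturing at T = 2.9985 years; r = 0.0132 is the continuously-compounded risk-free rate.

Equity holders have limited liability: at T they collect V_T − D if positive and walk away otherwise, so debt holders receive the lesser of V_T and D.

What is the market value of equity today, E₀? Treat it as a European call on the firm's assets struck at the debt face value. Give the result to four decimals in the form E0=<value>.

E0=135.4163

d₁ = [ln(V₀/D) + (r + σ²/2)T] / (σ√T)
   = [ln(468.2506/351.6800) + (0.0132 + 0.5·0.1504²)·2.9985] / (0.1504·√2.9985)
   = [0.286282 + 0.073493] / 0.260435 = 1.381439
d₂ = d₁ − σ√T = 1.381439 − 0.260435 = 1.121003
N(d₁) = 0.916428,  N(d₂) = 0.868857,  e^(−rT) = 0.961193
E₀ = V₀·N(d₁) − D·e^(−rT)·N(d₂)
   = 468.2506·0.916428 − 351.6800·0.961193·0.868857 = 135.416270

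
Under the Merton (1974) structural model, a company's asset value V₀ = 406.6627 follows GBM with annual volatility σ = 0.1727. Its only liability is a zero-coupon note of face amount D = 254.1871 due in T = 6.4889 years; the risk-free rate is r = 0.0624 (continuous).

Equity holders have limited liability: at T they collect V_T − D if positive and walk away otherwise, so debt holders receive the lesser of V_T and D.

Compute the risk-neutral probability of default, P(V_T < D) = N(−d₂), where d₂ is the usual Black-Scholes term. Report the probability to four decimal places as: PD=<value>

PD=0.0385

d₁ = [ln(V₀/D) + (r + σ²/2)T] / (σ√T)
   = [ln(406.6627/254.1871) + (0.0624 + 0.5·0.1727²)·6.4889] / (0.1727·√6.4889)
   = [0.469913 + 0.501674] / 0.439924 = 2.208534
d₂ = d₁ − σ√T = 2.208534 − 0.439924 = 1.768610
risk-neutral PD = N(−d₂) = N(-1.768610) = 0.038480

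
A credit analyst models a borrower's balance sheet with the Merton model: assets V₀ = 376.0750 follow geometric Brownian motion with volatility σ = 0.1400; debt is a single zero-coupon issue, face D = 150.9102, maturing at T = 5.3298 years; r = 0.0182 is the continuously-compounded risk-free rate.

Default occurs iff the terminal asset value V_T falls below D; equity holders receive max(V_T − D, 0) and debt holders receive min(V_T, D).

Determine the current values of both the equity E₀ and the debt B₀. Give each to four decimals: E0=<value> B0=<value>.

d₁ = [ln(V₀/D) + (r + σ²/2)T] / (σ√T)
   = [ln(376.0750/150.9102) + (0.0182 + 0.5·0.1400²)·5.3298] / (0.1400·√5.3298)
   = [0.913104 + 0.149234] / 0.323209 = 3.286845
d₂ = d₁ − σ√T = 3.286845 − 0.323209 = 2.963636
N(d₁) = 0.999493,  N(d₂) = 0.998480,  e^(−rT) = 0.907554
E₀ = V₀·N(d₁) − D·e^(−rT)·N(d₂)
   = 376.0750·0.999493 − 150.9102·0.907554·0.998480 = 239.133549
B₀ = V₀ − E₀ = 376.0750 − 239.133549 = 136.941451

E0=239.1335 B0=136.9415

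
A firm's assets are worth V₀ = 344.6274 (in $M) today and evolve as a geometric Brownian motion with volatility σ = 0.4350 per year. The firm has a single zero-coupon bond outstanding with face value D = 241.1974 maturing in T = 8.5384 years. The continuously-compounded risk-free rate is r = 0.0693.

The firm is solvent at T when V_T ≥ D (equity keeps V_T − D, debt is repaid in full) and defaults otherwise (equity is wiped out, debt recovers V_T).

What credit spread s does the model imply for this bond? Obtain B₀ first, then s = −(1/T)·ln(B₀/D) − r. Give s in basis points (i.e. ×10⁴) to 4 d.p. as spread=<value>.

d₁ = [ln(V₀/D) + (r + σ²/2)T] / (σ√T)
   = [ln(344.6274/241.1974) + (0.0693 + 0.5·0.4350²)·8.5384] / (0.4350·√8.5384)
   = [0.356848 + 1.399550] / 1.271094 = 1.381801
d₂ = d₁ − σ√T = 1.381801 − 1.271094 = 0.110708
N(d₁) = 0.916484,  N(d₂) = 0.544076,  e^(−rT) = 0.553380
E₀ = V₀·N(d₁) − D·e^(−rT)·N(d₂)
   = 344.6274·0.916484 − 241.1974·0.553380·0.544076 = 243.225534
B₀ = V₀ − E₀ = 344.6274 − 243.225534 = 101.401866
spread = −(1/T)·ln(B₀/D) − r = −(1/8.5384)·ln(101.401866/241.1974) − 0.0693 = 0.03218555
in basis points: 0.03218555 × 10⁴ = 321.8555 bp

spread=321.8555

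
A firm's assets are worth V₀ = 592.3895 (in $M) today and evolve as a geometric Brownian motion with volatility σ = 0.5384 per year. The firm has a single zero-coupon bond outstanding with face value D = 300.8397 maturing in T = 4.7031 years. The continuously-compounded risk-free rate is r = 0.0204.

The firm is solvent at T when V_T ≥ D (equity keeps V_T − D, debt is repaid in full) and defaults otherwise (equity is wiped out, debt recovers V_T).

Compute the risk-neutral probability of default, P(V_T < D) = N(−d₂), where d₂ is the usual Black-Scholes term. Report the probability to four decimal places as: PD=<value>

PD=0.4686

d₁ = [ln(V₀/D) + (r + σ²/2)T] / (σ√T)
   = [ln(592.3895/300.8397) + (0.0204 + 0.5·0.5384²)·4.7031] / (0.5384·√4.7031)
   = [0.677587 + 0.777598] / 1.167608 = 1.246295
d₂ = d₁ − σ√T = 1.246295 − 1.167608 = 0.078687
risk-neutral PD = N(−d₂) = N(-0.078687) = 0.468641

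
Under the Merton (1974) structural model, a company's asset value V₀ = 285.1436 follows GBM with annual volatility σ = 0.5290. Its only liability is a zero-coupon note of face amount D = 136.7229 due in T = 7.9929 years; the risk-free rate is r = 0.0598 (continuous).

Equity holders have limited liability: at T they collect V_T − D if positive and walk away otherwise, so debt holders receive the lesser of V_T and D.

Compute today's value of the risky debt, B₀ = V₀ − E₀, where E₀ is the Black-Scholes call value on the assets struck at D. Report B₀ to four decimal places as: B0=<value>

B0=61.4958

d₁ = [ln(V₀/D) + (r + σ²/2)T] / (σ√T)
   = [ln(285.1436/136.7229) + (0.0598 + 0.5·0.5290²)·7.9929] / (0.5290·√7.9929)
   = [0.735037 + 1.596346] / 1.495574 = 1.558855
d₂ = d₁ − σ√T = 1.558855 − 1.495574 = 0.063281
N(d₁) = 0.940485,  N(d₂) = 0.525229,  e^(−rT) = 0.620037
E₀ = V₀·N(d₁) − D·e^(−rT)·N(d₂)
   = 285.1436·0.940485 − 136.7229·0.620037·0.525229 = 223.647801
B₀ = V₀ − E₀ = 285.1436 − 223.647801 = 61.495799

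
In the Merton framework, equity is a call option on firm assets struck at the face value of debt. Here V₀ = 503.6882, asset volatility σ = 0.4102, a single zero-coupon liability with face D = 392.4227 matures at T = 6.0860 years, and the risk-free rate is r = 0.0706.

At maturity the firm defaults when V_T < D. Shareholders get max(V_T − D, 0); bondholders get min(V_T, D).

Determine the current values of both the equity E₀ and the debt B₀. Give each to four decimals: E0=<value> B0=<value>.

d₁ = [ln(V₀/D) + (r + σ²/2)T] / (σ√T)
   = [ln(503.6882/392.4227) + (0.0706 + 0.5·0.4102²)·6.0860] / (0.4102·√6.0860)
   = [0.249618 + 0.941699] / 1.011956 = 1.177242
d₂ = d₁ − σ√T = 1.177242 − 1.011956 = 0.165286
N(d₁) = 0.880450,  N(d₂) = 0.565640,  e^(−rT) = 0.650723
E₀ = V₀·N(d₁) − D·e^(−rT)·N(d₂)
   = 503.6882·0.880450 − 392.4227·0.650723·0.565640 = 299.031487
B₀ = V₀ − E₀ = 503.6882 − 299.031487 = 204.656713

E0=299.0315 B0=204.6567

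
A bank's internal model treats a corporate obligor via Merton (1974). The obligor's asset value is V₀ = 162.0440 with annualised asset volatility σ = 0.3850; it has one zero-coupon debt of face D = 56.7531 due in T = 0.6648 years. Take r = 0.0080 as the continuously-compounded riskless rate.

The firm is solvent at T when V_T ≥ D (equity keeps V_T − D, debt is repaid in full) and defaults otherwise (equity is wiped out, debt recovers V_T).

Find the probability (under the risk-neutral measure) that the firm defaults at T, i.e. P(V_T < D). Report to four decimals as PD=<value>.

PD=0.0007

d₁ = [ln(V₀/D) + (r + σ²/2)T] / (σ√T)
   = [ln(162.0440/56.7531) + (0.0080 + 0.5·0.3850²)·0.6648] / (0.3850·√0.6648)
   = [1.049158 + 0.054588] / 0.313911 = 3.516114
d₂ = d₁ − σ√T = 3.516114 − 0.313911 = 3.202203
risk-neutral PD = N(−d₂) = N(-3.202203) = 0.000682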